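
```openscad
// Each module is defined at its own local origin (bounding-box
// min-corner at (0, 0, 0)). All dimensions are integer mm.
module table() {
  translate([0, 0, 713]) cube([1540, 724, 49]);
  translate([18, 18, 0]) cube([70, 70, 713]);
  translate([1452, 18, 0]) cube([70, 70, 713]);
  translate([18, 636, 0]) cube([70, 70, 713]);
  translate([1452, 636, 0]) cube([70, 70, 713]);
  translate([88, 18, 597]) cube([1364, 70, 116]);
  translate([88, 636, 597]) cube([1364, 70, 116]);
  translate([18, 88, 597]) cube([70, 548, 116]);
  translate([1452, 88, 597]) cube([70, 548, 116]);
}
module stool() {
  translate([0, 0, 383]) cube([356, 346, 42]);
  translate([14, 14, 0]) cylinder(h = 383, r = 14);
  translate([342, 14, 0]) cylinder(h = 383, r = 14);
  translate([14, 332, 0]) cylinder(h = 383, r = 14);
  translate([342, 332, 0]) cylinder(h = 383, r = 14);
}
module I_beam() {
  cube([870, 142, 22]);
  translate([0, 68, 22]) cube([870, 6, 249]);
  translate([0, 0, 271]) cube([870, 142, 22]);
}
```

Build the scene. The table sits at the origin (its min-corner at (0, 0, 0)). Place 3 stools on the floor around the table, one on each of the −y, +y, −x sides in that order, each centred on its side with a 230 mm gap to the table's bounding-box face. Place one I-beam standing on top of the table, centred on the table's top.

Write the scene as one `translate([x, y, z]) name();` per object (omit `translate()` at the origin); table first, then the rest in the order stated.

table();
translate([592, -576, 0]) stool();
translate([592, 954, 0]) stool();
translate([-586, 189, 0]) stool();
translate([335, 291, 762]) I_beam();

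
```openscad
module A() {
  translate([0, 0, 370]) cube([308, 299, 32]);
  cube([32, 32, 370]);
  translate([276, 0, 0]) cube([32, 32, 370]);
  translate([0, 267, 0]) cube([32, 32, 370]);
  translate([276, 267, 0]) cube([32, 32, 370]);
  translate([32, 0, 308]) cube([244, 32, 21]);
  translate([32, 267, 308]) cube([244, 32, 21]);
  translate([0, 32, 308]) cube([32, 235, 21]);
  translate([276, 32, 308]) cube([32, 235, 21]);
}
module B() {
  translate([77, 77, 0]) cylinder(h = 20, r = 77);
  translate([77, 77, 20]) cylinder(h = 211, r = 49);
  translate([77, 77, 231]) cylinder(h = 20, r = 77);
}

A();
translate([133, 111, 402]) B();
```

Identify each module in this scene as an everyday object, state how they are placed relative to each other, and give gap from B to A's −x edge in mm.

The spool's min-x is at 133; the stool's min-x is 0; gap = 133 mm.

A is a stool. B is a spool. The spool is on top of the stool. The gap from the spool to the stool's −x edge is 133 mm.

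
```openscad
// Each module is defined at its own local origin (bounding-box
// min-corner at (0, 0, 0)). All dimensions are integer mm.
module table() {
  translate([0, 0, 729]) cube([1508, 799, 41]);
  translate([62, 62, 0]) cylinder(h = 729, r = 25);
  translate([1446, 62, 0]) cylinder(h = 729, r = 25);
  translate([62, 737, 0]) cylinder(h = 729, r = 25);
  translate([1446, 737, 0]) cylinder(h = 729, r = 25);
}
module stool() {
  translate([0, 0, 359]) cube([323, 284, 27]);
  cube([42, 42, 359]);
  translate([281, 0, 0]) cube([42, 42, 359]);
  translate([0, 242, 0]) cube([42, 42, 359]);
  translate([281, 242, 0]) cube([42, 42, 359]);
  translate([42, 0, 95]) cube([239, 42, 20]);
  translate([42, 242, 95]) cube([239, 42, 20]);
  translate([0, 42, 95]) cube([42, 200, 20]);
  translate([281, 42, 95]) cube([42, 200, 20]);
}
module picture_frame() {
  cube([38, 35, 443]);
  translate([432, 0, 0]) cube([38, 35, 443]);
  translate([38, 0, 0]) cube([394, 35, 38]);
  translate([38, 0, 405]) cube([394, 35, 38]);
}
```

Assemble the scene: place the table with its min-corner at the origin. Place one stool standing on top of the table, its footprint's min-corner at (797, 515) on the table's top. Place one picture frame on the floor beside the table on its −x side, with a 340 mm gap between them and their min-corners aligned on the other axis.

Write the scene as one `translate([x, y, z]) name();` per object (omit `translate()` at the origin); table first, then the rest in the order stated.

table();
translate([797, 515, 770]) stool();
translate([-810, 0, 0]) picture_frame();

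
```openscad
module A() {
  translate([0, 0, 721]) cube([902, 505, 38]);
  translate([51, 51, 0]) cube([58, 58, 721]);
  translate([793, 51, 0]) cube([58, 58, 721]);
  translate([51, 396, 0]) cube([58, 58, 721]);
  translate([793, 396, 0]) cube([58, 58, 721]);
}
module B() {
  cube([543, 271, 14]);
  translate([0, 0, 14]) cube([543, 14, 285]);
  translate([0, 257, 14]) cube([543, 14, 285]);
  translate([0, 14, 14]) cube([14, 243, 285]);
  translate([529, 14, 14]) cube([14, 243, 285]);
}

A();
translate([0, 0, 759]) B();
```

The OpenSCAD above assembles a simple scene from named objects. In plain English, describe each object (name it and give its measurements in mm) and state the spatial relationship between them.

A is a table with a 902×505 mm rectangular top, 38 mm thick, top surface at z = 759 mm, supported by four 58×58 mm square legs, each inset 51 mm from the nearest pair of top edges, running from the floor.

B is an open storage box with external size 543×271×299 mm and wall thickness 14 mm (the base is also 14 mm thick). The base covers the whole footprint; the four walls stand on the base, with the y-facing walls full-width and the x-facing walls fitting between their inner faces.

The open box is on top of the table.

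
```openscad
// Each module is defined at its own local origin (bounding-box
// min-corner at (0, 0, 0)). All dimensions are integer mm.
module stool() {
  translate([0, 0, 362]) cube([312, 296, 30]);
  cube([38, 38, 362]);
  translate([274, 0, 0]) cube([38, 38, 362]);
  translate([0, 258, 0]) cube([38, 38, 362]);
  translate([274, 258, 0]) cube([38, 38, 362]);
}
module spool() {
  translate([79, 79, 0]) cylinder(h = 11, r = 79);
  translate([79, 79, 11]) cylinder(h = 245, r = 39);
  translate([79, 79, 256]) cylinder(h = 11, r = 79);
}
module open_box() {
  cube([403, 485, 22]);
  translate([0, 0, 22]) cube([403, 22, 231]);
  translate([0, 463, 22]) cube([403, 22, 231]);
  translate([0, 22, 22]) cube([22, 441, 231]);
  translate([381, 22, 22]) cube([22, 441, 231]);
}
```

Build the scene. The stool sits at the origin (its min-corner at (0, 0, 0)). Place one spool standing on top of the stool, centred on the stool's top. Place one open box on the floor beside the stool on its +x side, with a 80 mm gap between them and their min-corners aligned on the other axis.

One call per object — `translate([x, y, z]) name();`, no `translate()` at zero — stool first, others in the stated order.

stool();
translate([77, 69, 392]) spool();
translate([392, 0, 0]) open_box();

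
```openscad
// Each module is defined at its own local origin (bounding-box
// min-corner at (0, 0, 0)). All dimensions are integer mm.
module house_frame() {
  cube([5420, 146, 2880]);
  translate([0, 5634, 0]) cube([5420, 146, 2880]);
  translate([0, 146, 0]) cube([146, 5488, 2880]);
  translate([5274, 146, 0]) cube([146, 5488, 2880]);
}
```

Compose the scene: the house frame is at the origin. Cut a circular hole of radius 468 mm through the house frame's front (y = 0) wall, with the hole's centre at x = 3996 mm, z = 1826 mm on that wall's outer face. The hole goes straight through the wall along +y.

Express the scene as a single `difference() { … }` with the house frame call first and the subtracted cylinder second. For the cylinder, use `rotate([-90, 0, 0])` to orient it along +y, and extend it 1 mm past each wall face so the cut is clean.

difference() {
  house_frame();
  translate([3996, -1, 1826]) rotate([-90, 0, 0]) cylinder(h = 148, r = 468);
}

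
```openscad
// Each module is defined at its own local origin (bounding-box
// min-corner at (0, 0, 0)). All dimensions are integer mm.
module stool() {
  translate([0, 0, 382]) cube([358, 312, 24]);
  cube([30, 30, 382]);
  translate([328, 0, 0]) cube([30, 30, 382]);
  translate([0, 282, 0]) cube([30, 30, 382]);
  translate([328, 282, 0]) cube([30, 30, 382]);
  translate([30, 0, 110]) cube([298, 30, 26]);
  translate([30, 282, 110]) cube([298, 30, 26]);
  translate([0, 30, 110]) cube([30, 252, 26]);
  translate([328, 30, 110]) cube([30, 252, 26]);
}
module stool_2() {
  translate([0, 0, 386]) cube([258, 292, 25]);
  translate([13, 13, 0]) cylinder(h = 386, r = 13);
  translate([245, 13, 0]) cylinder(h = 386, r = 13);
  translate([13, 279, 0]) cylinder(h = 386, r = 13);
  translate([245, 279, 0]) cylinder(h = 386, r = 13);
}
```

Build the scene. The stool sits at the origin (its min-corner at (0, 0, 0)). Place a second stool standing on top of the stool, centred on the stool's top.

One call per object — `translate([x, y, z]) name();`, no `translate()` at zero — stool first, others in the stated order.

stool();
translate([50, 10, 406]) stool_2();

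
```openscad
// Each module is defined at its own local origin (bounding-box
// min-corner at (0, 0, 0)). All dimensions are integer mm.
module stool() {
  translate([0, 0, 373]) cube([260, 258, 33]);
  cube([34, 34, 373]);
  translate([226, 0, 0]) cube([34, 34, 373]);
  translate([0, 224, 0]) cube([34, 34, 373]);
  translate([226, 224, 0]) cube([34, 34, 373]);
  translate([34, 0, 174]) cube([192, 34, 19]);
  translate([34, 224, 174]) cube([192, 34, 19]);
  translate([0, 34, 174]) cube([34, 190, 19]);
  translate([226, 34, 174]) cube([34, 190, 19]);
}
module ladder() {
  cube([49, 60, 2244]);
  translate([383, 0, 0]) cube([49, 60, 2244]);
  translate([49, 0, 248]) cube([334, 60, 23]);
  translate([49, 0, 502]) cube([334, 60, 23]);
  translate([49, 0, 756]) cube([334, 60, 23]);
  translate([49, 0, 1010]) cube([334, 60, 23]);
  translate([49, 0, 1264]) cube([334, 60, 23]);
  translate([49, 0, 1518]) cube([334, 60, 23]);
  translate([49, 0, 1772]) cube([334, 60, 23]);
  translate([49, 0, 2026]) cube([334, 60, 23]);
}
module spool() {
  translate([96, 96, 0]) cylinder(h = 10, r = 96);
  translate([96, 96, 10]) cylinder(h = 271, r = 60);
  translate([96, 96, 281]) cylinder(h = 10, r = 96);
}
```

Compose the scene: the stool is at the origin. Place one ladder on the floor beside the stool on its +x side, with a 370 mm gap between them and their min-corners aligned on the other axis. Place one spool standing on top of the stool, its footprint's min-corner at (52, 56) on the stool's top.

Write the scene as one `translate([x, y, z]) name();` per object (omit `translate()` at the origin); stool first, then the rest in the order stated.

stool();
translate([630, 0, 0]) ladder();
translate([52, 56, 406]) spool();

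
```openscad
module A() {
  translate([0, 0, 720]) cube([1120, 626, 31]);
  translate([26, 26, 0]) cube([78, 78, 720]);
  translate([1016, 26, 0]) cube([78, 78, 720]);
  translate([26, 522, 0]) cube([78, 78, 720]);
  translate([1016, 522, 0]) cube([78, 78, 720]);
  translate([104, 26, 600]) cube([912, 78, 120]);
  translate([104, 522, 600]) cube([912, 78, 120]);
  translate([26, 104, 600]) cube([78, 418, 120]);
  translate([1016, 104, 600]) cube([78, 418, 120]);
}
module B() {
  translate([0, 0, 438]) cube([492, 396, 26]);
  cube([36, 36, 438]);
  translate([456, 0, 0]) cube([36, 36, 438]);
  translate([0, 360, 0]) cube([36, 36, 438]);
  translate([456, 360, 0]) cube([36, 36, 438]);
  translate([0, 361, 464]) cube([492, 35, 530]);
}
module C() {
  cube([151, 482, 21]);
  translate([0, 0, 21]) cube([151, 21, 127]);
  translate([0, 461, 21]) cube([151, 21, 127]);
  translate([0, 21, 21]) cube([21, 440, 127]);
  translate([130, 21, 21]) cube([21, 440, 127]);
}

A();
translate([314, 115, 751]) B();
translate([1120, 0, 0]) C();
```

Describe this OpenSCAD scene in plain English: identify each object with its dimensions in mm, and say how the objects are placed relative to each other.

A is a rectangular dining table. The top is 1120×626×31 mm with its upper surface at z = 751 mm. It stands on four 78×78 mm square legs, each inset 26 mm from the nearest pair of top edges, running from the floor to the underside of the top. Four apron rails, 78 mm thick and 120 mm tall, run between adjacent legs with their top edges flush with the underside of the top and their outer faces flush with the legs' outer faces.

B is a chair: 492×396 mm seat, 26 mm thick, top at z = 464 mm, on four 36 mm square corner legs flush with the seat edges. A 35 mm thick backrest slab spans the full seat width, extending 530 mm above the seat top, its back face flush with the seat's +y edge.

C is an open storage box with external size 151×482×148 mm and wall thickness 21 mm (the base is also 21 mm thick). The base covers the whole footprint; the four walls stand on the base, with the y-facing walls full-width and the x-facing walls fitting between their inner faces.

The chair is on top of the table, centred. The open box is against the table's +x side, with their −y faces flush.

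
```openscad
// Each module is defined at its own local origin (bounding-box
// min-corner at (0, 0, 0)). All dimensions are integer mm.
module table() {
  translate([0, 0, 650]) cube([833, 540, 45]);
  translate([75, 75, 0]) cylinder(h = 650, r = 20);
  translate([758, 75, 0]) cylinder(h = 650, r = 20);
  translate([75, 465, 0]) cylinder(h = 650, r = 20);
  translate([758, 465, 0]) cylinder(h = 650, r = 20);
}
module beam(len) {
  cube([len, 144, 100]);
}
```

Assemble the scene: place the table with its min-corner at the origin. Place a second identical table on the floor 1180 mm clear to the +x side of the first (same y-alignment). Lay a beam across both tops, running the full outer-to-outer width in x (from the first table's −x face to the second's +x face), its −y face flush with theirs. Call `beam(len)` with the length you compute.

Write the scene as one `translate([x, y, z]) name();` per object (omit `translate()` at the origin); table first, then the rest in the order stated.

table();
translate([2013, 0, 0]) table();
translate([0, 0, 695]) beam(2846);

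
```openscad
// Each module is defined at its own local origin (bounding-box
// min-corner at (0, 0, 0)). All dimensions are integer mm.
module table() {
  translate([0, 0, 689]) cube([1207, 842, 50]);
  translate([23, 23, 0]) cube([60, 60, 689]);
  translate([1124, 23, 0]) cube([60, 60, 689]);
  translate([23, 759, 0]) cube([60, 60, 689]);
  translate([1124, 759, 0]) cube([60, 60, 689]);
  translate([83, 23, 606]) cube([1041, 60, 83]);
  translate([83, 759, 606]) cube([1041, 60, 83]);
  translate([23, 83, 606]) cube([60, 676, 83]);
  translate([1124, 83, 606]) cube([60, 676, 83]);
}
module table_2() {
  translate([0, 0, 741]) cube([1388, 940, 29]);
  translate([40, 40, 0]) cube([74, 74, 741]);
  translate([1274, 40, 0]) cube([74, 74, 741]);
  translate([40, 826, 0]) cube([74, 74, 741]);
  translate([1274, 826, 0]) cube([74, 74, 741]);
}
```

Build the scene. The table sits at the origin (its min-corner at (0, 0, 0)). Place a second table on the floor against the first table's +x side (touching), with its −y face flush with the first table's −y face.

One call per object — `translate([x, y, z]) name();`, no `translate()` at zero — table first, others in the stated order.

table();
translate([1207, 0, 0]) table_2();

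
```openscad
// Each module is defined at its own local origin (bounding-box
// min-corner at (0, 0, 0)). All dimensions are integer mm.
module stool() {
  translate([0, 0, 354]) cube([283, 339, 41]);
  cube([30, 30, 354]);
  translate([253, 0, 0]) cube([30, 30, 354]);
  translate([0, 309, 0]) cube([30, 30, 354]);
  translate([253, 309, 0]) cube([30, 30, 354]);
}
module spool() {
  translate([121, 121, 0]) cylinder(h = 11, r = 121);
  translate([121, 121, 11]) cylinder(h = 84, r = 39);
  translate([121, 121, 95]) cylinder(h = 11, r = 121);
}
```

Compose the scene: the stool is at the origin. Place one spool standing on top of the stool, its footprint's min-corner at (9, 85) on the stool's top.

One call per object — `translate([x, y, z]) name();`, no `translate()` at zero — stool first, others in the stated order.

stool();
translate([9, 85, 395]) spool();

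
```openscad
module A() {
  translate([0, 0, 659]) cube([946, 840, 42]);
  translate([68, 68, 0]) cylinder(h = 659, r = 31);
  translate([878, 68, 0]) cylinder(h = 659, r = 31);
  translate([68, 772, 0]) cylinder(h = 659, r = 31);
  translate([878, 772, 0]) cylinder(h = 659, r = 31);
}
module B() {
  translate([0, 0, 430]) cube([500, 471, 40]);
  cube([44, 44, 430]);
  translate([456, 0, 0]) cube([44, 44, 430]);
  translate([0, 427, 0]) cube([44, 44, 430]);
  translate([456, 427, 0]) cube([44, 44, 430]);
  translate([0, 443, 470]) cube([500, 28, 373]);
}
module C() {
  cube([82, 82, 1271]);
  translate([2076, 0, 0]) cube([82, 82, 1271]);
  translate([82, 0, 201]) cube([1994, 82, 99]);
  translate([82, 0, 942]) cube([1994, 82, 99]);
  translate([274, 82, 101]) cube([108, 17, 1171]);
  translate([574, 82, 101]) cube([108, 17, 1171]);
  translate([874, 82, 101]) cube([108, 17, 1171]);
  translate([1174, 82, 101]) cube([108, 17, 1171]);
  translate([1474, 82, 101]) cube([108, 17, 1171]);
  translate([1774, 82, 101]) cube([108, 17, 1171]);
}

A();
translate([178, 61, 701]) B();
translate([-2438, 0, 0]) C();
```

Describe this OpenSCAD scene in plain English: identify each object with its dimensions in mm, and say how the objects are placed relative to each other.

A is a table: top 946 mm (x) × 840 mm (y), 42 mm thick, upper face at z = 701 mm, on four round legs of 62 mm diameter, each leg's bounding box inset 37 mm from the nearest pair of top edges, running from z = 0 to the bottom of the top.

B is a chair: 500×471 mm seat, 40 mm thick, top at z = 470 mm, on four 44 mm square corner legs flush with the seat edges. A 28 mm thick backrest slab spans the full seat width, extending 373 mm above the seat top, its back face flush with the seat's +y edge.

C is a fence section. Two 82×82 mm posts, 1271 mm tall, stand on the floor with a clear span of 1994 mm between their inner faces. Two horizontal rails of 82×99 mm section span the gap between the posts with their undersides at z = 201 mm and z = 942 mm, flush with the posts' −y face. 6 pickets, each 108 mm wide, 17 mm thick and 1171 mm tall, are fixed to the +y face of the rails with their bottoms at z = 101 mm, evenly spaced across the span with equal gaps (rounded down to the nearest mm) at the −x end and between each pair — any rounding remainder accumulates at the +x end.

The chair is on top of the table. The fence section is on the floor beside the table on its −x side.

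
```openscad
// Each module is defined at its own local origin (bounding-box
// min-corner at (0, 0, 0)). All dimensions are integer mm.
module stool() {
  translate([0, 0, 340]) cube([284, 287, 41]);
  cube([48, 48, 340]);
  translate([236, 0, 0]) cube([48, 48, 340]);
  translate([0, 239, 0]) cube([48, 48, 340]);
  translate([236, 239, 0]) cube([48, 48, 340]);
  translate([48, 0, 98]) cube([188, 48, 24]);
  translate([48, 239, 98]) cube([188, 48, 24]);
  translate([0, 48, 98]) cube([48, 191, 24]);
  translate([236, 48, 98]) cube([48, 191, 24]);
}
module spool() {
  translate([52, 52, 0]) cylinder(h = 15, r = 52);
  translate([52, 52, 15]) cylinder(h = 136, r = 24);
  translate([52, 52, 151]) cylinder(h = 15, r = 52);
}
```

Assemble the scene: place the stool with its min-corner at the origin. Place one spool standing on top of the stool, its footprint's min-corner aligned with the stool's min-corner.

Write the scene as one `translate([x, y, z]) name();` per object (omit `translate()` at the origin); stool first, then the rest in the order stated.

stool();
translate([0, 0, 381]) spool();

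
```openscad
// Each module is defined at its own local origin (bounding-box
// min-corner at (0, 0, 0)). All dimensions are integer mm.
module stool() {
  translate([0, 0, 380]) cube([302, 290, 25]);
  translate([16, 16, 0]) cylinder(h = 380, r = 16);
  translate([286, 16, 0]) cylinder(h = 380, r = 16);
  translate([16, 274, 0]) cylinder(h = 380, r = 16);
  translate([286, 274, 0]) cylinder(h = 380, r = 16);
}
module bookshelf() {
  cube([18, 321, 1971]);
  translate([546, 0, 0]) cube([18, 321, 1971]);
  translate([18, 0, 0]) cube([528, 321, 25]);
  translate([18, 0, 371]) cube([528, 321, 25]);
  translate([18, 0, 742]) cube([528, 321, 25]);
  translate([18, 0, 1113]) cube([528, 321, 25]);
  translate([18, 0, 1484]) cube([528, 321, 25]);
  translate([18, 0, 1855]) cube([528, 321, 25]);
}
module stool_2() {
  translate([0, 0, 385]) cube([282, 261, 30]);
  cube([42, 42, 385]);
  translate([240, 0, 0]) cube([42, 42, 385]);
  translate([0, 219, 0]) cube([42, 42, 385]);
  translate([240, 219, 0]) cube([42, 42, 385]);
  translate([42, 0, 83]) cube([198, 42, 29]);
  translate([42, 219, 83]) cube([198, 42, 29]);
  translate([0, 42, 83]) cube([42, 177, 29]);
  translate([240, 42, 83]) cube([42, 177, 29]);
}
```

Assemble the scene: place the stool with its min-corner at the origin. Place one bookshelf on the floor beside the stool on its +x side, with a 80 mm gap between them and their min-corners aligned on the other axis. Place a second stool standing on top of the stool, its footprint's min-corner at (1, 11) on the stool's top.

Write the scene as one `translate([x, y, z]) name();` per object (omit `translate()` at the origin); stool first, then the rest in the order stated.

stool();
translate([382, 0, 0]) bookshelf();
translate([1, 11, 405]) stool_2();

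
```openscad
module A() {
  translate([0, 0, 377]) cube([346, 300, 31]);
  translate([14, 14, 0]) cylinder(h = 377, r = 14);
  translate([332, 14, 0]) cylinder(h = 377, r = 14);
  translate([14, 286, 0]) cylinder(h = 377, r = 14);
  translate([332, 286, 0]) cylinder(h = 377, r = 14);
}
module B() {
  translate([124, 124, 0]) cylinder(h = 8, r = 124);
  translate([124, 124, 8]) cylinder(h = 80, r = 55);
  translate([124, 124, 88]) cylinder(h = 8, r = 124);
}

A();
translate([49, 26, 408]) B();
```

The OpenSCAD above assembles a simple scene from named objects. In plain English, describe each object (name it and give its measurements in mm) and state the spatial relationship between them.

A is a four-legged stool. The seat is a 346×300×31 mm slab whose top surface is at z = 408 mm; four round legs, each 28 mm in diameter, run from the floor (z = 0) to the underside of the seat, each leg's axis is inset half a diameter from the nearest pair of seat edges (so the leg's bounding box is flush with the corner).

B is a spool: two coaxial disc flanges of radius 124 mm and thickness 8 mm, joined by a core cylinder of radius 55 mm and height 80 mm. The lower flange rests on z = 0 and the three cylinders share a vertical axis.

The spool is on top of the stool, centred.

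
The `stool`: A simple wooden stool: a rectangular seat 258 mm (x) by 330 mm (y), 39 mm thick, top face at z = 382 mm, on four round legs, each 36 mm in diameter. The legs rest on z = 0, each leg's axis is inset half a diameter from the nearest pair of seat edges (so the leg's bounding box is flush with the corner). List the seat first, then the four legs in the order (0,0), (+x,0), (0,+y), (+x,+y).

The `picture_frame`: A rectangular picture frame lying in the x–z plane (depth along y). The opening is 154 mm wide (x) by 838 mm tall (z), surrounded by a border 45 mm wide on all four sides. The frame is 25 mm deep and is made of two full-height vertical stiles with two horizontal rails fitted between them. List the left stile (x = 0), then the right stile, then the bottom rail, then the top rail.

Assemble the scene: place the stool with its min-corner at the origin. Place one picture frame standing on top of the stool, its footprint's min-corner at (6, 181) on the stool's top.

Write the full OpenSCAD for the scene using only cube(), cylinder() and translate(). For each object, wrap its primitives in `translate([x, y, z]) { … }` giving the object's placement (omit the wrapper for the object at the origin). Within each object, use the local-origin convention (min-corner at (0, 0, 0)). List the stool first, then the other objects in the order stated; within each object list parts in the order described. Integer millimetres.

translate([0, 0, 343]) cube([258, 330, 39]);
translate([18, 18, 0]) cylinder(h = 343, r = 18);
translate([240, 18, 0]) cylinder(h = 343, r = 18);
translate([18, 312, 0]) cylinder(h = 343, r = 18);
translate([240, 312, 0]) cylinder(h = 343, r = 18);
translate([6, 181, 382]) {
  cube([45, 25, 928]);
  translate([199, 0, 0]) cube([45, 25, 928]);
  translate([45, 0, 0]) cube([154, 25, 45]);
  translate([45, 0, 883]) cube([154, 25, 45]);
}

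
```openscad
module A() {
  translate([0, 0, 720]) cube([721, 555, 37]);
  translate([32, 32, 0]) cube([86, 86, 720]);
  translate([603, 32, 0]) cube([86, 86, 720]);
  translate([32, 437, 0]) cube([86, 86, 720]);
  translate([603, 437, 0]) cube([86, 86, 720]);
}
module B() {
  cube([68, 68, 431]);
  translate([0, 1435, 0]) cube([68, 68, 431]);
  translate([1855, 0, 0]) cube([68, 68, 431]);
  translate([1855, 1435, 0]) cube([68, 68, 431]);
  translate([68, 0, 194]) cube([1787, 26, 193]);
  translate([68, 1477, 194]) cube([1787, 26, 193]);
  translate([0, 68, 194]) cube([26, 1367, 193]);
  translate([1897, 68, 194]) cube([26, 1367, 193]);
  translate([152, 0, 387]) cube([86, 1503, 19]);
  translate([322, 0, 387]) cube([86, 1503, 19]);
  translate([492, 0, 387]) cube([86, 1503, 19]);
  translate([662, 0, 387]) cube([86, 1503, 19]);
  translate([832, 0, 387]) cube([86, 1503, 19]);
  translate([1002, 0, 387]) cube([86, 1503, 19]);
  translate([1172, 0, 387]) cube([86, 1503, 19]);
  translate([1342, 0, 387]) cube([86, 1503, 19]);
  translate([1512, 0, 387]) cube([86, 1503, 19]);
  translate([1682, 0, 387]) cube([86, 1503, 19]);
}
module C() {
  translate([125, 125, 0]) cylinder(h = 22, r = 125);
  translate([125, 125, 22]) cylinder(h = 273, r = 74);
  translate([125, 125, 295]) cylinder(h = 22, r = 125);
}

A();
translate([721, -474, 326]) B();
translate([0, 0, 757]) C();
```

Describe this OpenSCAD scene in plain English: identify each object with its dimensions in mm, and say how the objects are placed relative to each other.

A is a table with a 721×555 mm rectangular top, 37 mm thick, top surface at z = 757 mm, supported by four 86×86 mm square legs, each inset 32 mm from the nearest pair of top edges, running from the floor.

B is a bed frame 1923 mm long (x) by 1503 mm wide (y). Four 68×68 mm corner posts, 431 mm tall, at the corners of the footprint. Four rails of 26 mm thickness and 193 mm height run between adjacent posts with their undersides at z = 194 mm, their outer faces flush with the outside of the frame (the two x-running rails run between the posts' inner faces; the two y-running rails run between the posts' inner faces). 10 slats, each 86 mm wide (x) and 19 mm thick, lie across the top of the two x-running rails, running the full 1503 mm width of the frame in y; the slats are evenly spaced along x between the inner faces of the end posts with equal gaps (rounded down to the nearest mm) at the −x end and between each pair — any rounding remainder accumulates at the +x end.

C is a spool: two coaxial disc flanges of radius 125 mm and thickness 22 mm, joined by a core cylinder of radius 74 mm and height 273 mm. The lower flange rests on z = 0 and the three cylinders share a vertical axis.

The bed frame is beside the table with their tops flush at z = 757. The spool is on top of the table.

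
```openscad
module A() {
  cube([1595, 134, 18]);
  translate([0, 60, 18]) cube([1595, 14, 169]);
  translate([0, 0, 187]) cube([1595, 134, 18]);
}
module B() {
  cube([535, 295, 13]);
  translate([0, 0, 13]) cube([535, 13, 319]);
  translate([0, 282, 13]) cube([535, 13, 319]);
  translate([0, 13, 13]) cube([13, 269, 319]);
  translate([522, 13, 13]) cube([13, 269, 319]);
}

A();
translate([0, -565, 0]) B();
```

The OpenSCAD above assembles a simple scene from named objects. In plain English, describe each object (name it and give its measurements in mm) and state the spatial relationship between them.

A is an I-beam lying along x, 1595 mm long. Overall section height 205 mm. Two flanges 134 mm wide (y) and 18 mm thick, one on the floor and one at the top; a web 14 mm thick runs between them, centred on the flange width.

B is an open storage box with external size 535×295×332 mm and wall thickness 13 mm (the base is also 13 mm thick). The base covers the whole footprint; the four walls stand on the base, with the y-facing walls full-width and the x-facing walls fitting between their inner faces.

The open box is on the floor beside the I-beam on its −y side.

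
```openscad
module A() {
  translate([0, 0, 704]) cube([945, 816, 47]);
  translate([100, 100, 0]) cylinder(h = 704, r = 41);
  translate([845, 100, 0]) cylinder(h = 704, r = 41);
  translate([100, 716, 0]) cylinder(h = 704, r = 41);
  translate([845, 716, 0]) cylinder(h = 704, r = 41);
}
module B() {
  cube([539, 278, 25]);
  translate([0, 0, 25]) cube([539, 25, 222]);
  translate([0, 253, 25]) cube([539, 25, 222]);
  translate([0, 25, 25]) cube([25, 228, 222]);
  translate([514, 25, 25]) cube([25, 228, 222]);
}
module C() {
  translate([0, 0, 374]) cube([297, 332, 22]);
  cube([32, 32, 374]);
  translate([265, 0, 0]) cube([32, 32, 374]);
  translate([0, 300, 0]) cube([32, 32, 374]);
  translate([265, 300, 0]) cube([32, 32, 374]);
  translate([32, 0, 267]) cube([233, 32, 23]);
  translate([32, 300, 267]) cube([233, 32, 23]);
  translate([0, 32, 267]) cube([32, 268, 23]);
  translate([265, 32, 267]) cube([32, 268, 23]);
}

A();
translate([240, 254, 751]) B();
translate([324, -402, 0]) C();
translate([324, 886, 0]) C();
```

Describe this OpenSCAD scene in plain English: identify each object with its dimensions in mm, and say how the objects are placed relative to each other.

A is a table: top 945 mm (x) × 816 mm (y), 47 mm thick, upper face at z = 751 mm, on four round legs of 82 mm diameter, each leg's bounding box inset 59 mm from the nearest pair of top edges, running from z = 0 to the bottom of the top.

B is an open storage box with external size 539×278×247 mm and wall thickness 25 mm (the base is also 25 mm thick). The base covers the whole footprint; the four walls stand on the base, with the y-facing walls full-width and the x-facing walls fitting between their inner faces.

C is a simple wooden stool: a rectangular seat 297 mm (x) by 332 mm (y), 22 mm thick, top face at z = 396 mm, on four square legs, each 32×32 mm in cross-section. The legs rest on z = 0, each flush with a corner of the seat. Four stretchers, 32 mm wide and 23 mm tall, connect adjacent legs with their undersides at z = 267 mm, each running between the inner faces of the legs it joins and aligned with the legs' outer faces on the other axis.

The open box is on top of the table. Two stools sit around the table at the −y, +y sides.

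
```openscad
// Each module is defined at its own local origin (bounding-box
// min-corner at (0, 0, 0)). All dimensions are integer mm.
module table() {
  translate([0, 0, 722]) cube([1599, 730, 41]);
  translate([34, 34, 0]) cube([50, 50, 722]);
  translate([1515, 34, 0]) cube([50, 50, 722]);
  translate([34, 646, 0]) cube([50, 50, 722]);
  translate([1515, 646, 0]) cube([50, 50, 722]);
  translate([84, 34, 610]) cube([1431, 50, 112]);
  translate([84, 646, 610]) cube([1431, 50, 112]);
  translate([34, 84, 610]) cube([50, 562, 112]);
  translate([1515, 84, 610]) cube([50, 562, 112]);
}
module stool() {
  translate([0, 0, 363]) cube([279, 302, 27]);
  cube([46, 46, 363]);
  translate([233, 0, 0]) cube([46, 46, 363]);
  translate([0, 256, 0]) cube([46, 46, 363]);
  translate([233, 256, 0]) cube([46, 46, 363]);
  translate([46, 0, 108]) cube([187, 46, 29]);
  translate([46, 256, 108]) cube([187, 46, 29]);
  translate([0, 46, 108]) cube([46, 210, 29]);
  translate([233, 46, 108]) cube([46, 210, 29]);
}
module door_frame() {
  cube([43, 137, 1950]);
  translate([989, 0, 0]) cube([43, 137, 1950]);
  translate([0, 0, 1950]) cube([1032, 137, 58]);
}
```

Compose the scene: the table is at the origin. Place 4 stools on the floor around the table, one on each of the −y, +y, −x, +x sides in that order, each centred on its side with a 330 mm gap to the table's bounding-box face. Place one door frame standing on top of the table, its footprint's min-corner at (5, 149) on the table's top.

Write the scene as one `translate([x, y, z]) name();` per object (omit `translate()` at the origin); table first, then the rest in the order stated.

table();
translate([660, -632, 0]) stool();
translate([660, 1060, 0]) stool();
translate([-609, 214, 0]) stool();
translate([1929, 214, 0]) stool();
translate([5, 149, 763]) door_frame();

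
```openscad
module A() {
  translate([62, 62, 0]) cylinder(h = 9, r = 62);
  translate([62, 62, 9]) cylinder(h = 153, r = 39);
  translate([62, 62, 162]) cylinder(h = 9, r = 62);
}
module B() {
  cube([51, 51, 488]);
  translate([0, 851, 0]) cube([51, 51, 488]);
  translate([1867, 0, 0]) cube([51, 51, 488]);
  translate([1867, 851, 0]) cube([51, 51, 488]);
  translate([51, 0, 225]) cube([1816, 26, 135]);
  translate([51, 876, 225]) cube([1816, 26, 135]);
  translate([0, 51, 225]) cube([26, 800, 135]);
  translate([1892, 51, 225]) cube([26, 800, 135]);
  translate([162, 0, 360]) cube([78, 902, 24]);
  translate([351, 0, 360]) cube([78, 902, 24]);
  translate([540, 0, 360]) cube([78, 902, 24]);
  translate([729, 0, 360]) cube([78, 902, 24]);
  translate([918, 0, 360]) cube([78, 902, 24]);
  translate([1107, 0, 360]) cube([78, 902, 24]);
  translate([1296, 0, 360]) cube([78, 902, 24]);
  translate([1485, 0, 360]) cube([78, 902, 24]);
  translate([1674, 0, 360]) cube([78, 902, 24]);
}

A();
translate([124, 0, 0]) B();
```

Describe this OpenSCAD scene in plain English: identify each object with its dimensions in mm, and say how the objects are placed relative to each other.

A is a spool: two coaxial disc flanges of radius 62 mm and thickness 9 mm, joined by a core cylinder of radius 39 mm and height 153 mm. The lower flange rests on z = 0 and the three cylinders share a vertical axis.

B is a bed frame 1918 mm long (x) by 902 mm wide (y). Four 51×51 mm corner posts, 488 mm tall, at the corners of the footprint. Four rails of 26 mm thickness and 135 mm height run between adjacent posts with their undersides at z = 225 mm, their outer faces flush with the outside of the frame (the two x-running rails run between the posts' inner faces; the two y-running rails run between the posts' inner faces). 9 slats, each 78 mm wide (x) and 24 mm thick, lie across the top of the two x-running rails, running the full 902 mm width of the frame in y; the slats are evenly spaced along x between the inner faces of the end posts with equal gaps (rounded down to the nearest mm) at the −x end and between each pair — any rounding remainder accumulates at the +x end.

The bed frame is against the spool's +x side, with their −y faces flush.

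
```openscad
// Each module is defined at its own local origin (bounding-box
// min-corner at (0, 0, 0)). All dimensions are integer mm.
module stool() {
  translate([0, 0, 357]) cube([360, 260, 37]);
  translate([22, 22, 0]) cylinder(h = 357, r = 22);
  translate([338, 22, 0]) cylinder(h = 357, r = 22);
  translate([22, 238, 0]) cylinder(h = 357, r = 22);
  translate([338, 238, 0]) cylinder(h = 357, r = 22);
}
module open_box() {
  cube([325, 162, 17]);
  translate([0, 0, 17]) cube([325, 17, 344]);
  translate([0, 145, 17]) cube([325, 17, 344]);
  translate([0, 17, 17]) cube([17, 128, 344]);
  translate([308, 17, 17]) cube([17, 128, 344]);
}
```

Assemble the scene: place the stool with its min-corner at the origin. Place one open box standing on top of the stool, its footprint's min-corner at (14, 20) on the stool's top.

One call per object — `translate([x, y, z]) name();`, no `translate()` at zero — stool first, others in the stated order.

stool();
translate([14, 20, 394]) open_box();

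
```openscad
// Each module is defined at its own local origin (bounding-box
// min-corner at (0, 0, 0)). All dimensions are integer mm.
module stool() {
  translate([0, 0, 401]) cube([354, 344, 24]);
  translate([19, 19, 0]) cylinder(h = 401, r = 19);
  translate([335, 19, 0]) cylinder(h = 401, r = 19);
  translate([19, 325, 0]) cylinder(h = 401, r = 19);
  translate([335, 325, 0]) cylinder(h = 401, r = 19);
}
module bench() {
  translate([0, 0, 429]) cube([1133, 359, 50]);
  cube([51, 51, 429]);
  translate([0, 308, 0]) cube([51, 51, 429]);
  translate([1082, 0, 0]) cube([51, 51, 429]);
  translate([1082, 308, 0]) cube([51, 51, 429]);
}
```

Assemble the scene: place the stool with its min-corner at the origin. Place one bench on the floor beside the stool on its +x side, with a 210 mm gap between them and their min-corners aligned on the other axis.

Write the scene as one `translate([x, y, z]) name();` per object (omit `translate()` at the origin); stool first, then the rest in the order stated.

stool();
translate([564, 0, 0]) bench();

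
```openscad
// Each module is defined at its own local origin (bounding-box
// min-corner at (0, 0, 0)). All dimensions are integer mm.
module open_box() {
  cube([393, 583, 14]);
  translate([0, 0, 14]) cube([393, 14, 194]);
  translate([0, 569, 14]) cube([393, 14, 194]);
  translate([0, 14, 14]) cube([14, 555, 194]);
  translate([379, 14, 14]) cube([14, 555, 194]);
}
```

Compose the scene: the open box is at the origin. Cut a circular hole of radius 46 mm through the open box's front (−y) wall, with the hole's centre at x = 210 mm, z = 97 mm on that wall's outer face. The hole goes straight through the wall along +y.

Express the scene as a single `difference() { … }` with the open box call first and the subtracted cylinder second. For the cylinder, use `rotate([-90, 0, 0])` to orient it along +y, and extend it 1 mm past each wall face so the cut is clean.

difference() {
  open_box();
  translate([210, -1, 97]) rotate([-90, 0, 0]) cylinder(h = 16, r = 46);
}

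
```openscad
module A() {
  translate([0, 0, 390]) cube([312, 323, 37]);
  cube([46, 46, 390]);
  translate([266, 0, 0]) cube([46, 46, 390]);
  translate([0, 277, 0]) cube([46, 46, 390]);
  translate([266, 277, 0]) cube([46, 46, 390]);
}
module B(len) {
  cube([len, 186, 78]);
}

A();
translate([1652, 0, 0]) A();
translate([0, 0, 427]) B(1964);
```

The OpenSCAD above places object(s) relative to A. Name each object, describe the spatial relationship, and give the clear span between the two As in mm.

Second stool starts at x = 1652; first ends at x = 312; clear span = 1652 − 312 = 1340 mm.

A is a stool. B is a beam. A beam spans the tops of two stools. The clear span between the two stools is 1340 mm.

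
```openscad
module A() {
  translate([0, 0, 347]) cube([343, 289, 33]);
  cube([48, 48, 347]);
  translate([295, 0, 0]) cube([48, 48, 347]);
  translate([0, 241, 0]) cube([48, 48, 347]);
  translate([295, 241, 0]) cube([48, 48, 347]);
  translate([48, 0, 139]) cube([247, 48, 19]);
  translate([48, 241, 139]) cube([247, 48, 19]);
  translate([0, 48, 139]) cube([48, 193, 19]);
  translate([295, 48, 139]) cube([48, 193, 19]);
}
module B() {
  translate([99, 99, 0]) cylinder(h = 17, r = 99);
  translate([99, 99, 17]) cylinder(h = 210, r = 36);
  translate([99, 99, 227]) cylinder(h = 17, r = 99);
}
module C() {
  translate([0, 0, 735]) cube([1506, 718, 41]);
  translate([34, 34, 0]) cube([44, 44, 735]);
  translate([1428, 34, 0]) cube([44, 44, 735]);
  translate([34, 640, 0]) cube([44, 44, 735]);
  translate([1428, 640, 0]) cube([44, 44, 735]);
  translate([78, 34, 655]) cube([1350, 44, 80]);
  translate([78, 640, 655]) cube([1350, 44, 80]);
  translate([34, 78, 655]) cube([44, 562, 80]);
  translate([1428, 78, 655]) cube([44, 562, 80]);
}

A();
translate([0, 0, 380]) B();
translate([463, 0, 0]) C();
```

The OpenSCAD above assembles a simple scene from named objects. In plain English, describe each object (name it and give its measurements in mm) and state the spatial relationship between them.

A is a four-legged stool. The seat is 343×289 mm, 33 mm thick, top at z = 380 mm. It stands on four square legs, each 48×48 mm in cross-section, from z = 0 to the seat underside, each flush with a corner of the seat. Four stretchers, 48 mm wide and 19 mm tall, connect adjacent legs with their undersides at z = 139 mm, each running between the inner faces of the legs it joins and aligned with the legs' outer faces on the other axis.

B is a spool: two coaxial disc flanges of radius 99 mm and thickness 17 mm, joined by a core cylinder of radius 36 mm and height 210 mm. The lower flange rests on z = 0 and the three cylinders share a vertical axis.

C is a table with a 1506×718 mm rectangular top, 41 mm thick, top surface at z = 776 mm, supported by four 44×44 mm square legs, each inset 34 mm from the nearest pair of top edges, running from the floor. Four apron rails, 44 mm thick and 80 mm tall, run between adjacent legs with their top edges flush with the underside of the top and their outer faces flush with the legs' outer faces.

The spool is on top of the stool. The table is on the floor beside the stool on its +x side.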